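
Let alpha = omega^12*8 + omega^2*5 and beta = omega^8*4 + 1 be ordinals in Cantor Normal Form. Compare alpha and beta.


Compare term by term from highest exponent:
alpha = omega^12*8 + omega^2*5
beta = omega^8*4 + 1
Term 1: alpha has omega^12*8, beta has omega^8*4
Term 2: alpha has omega^2*5, beta has omega^0*1
Result: alpha > beta

alpha > beta


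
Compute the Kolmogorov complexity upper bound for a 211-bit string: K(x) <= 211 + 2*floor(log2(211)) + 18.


floor(log2(211)) = 7
2 * 7 = 14
K(x) <= 211 + 14 + 18 = 243

243


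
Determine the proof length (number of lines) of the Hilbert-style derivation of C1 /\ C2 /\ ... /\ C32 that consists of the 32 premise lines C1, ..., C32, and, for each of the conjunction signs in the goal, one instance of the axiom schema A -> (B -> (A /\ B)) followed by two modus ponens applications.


Conjoining 32 premises:
- 32 premise lines
- the goal has 31 conjunction signs; each costs 1 axiom instance + 2 MP = 3 lines: 3 * 31 = 93
Total = 32 + 93 = 125 lines.

125


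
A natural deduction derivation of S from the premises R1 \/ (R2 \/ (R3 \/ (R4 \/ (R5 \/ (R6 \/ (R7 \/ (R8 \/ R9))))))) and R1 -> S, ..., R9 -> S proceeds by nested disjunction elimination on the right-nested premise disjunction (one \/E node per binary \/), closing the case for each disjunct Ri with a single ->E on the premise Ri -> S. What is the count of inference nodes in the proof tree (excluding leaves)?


The premise R1 \/ (R2 \/ (R3 \/ (R4 \/ (R5 \/ (R6 \/ (R7 \/ (R8 \/ R9))))))) contains 9 disjuncts, hence 8 binary \/ connectives.
- Each binary \/ is eliminated once: 8 \/E nodes.
- Each of the 9 cases Ri derives S by one ->E with Ri -> S: 9 ->E nodes.
Total = 8 + 9 = 17

17


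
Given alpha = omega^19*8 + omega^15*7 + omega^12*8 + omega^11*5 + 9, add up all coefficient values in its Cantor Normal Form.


CNF: omega^19*8 + omega^15*7 + omega^12*8 + omega^11*5 + 9
Coefficients: 8 + 7 + 8 + 5 + 9 = 37

37


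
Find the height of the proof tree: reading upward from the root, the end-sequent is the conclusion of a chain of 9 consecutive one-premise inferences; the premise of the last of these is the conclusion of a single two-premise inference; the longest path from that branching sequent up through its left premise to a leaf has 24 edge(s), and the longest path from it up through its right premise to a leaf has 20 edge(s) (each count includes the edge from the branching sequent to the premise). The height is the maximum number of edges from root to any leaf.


Longest path through the left premise: 24 edges (measured from the branching sequent)
Longest path through the right premise: 20 edges
Height of the subtree rooted at the branching sequent: max(24, 20) = 24
The branching sequent sits 9 edges above the root (the chain of one-premise inferences), so height = 24 + 9 = 33

33


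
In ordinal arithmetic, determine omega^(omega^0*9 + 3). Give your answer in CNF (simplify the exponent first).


omega^(omega^0*9 + 3):
omega^0 = 1, so the exponent is 9 + 3 = 12 (finite ordinal addition).
Result = omega^12, already a single CNF term.

omega^12


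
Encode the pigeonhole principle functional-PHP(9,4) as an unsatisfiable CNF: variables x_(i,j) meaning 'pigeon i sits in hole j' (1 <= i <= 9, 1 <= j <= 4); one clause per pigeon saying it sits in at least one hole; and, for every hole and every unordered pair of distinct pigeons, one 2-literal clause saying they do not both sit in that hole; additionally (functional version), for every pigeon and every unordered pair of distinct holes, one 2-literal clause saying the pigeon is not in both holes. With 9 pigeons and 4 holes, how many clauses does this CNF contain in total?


functional-PHP(9,4): 9 pigeons, 4 holes, 9*4 = 36 variables.
- pigeon clauses: one per pigeon -> 9 clauses
- hole clauses: 4 holes * C(9,2) = 4 * 36 -> 144 clauses
- functional clauses: 9 pigeons * C(4,2) = 9 * 6 -> 54 clauses
Total clauses = 9 + 144 + 54 = 207

207


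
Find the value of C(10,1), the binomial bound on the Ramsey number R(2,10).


R(2,10) <= C(2+10-2, 2-1) = C(10, 1)
C(10, 1) = 10! / (1! * 9!)
= 10

10


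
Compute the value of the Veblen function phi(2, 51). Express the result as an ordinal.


phi(2, 51):
phi(2, beta) = zeta_beta (the beta-th zeta number, fixed point of epsilon).
phi(2, 51) = zeta_51

zeta_51


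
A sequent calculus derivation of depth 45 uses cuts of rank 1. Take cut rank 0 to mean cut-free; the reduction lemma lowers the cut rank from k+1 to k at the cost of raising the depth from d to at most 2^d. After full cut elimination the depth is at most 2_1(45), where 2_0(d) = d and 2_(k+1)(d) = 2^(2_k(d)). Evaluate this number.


Each rank reduction sends depth d to at most 2^d; cut rank r needs r reductions.
2_0(45) = 45
2_1(45) = 2^45 = 35184372088832
Cut-free depth bound = 35184372088832

35184372088832


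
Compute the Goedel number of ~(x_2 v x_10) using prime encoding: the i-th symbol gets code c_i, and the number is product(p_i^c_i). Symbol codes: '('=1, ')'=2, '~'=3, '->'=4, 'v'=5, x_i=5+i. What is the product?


Formula: ~(x_2 v x_10)
Symbol codes: [3, 1, 7, 5, 15, 2]
Primes: [2, 3, 5, 7, 11, 13]
p_1^3 = 2^3 = 8
p_2^1 = 3^1 = 3
p_3^7 = 5^7 = 78125
p_4^5 = 7^5 = 16807
p_5^15 = 11^15 = 4177248169415651
p_6^2 = 13^2 = 169
Product = 22246846288480003189374375000

22246846288480003189374375000


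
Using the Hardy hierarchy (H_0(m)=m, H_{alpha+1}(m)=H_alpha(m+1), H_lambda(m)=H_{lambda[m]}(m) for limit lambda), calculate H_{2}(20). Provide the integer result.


H_2(20):
For finite ordinals k, H_k(n) = n + k (each successor step adds 1).
H_2(20) = 20 + 2 = 22

22


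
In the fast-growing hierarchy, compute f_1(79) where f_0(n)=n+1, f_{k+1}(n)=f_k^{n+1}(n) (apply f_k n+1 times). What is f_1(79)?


f_1(79) = f_0^80(79)
f_0 adds 1 each time, applied 80 times.
f_1(79) = 79 + 80 = 159

159


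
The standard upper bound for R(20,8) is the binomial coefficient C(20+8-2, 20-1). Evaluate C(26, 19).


R(20,8) <= C(20+8-2, 20-1) = C(26, 19)
C(26, 19) = 26! / (19! * 7!)
= 657800

657800


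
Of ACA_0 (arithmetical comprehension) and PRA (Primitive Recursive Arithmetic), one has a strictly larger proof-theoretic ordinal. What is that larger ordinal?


Proof-theoretic ordinal of ACA_0 (arithmetical comprehension): epsilon_0
Proof-theoretic ordinal of PRA (Primitive Recursive Arithmetic): omega^omega
Comparing: omega^omega < epsilon_0.
The larger ordinal is epsilon_0 (from ACA_0 (arithmetical comprehension)).

epsilon_0


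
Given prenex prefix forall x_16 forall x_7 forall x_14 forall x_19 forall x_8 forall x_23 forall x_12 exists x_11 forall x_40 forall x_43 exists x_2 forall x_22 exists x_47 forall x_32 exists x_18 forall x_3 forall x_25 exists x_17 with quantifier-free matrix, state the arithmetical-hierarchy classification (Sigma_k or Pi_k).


Leading quantifier is forall, so the class is Pi.
Number of quantifier blocks = alternations + 1 = 9 + 1 = 10.
Classification: Pi_10

Pi_10


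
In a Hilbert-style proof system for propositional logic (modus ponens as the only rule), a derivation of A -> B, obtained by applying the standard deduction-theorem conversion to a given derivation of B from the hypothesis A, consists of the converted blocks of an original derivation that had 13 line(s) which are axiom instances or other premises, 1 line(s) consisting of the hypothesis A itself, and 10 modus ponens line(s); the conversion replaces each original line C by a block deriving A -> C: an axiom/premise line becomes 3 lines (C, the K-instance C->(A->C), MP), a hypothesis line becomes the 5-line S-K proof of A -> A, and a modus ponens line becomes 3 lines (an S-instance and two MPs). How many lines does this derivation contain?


Deduction-theorem conversion, block by block:
- 13 axiom/premise lines -> 3 lines each = 39
- 1 hypothesis lines -> 5 lines each (identity proof A->A) = 5
- 10 MP lines -> 3 lines each (S-instance, MP, MP) = 30
Total = 39 + 5 + 30 = 74 lines.

74


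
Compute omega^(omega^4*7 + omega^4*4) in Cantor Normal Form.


omega^(omega^4*7 + omega^4*4):
Both terms of the exponent have the same exponent 4, so they merge: omega^4*7 + omega^4*4 = omega^4*(7+4) = omega^4*11.
omega raised to a CNF ordinal is a single CNF term: Result = omega^(omega^4*11)

omega^(omega^4*11)


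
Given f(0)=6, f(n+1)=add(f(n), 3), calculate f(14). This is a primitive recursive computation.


f(0) = 6
f(1) = add(f(0), 3) = add(6, 3) = 9
f(2) = add(f(1), 3) = add(9, 3) = 12
f(3) = add(f(2), 3) = add(12, 3) = 15
f(4) = add(f(3), 3) = add(15, 3) = 18
f(5) = add(f(4), 3) = add(18, 3) = 21
f(6) = add(f(5), 3) = add(21, 3) = 24
f(7) = add(f(6), 3) = add(24, 3) = 27
f(8) = add(f(7), 3) = add(27, 3) = 30
f(9) = add(f(8), 3) = add(30, 3) = 33
f(10) = add(f(9), 3) = add(33, 3) = 36
f(11) = add(f(10), 3) = add(36, 3) = 39
f(12) = add(f(11), 3) = add(39, 3) = 42
f(13) = add(f(12), 3) = add(42, 3) = 45
f(14) = add(f(13), 3) = add(45, 3) = 48


48


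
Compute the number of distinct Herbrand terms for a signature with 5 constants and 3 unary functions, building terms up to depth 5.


Herbrand terms by depth:
Depth 0: 5 constants
Depth 1: 15 new terms (running total: 20)
Depth 2: 45 new terms (running total: 65)
Depth 3: 135 new terms (running total: 200)
Depth 4: 405 new terms (running total: 605)
Depth 5: 1215 new terms (running total: 1820)
Total distinct ground terms = 1820

1820


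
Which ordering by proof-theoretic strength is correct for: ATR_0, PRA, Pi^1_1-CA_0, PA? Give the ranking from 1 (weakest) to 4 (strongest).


Ordering by consistency strength:
1. PRA
2. PA
3. ATR_0
4. Pi^1_1-CA_0


ATR_0=3, PRA=1, Pi^1_1-CA_0=4, PA=2


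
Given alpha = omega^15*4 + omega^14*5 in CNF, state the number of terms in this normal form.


CNF: omega^15*4 + omega^14*5
Count the summands separated by '+':
  term 1: omega^15*4
  term 2: omega^14*5
Total terms = 2

2


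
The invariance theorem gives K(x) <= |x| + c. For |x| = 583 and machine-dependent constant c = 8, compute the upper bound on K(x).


K(x) <= |x| + c = 583 + 8 = 591

591


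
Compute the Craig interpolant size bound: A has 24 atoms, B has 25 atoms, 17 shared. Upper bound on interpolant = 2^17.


Shared atoms = 17
Craig interpolant size bound = 2^17
= 131072

131072


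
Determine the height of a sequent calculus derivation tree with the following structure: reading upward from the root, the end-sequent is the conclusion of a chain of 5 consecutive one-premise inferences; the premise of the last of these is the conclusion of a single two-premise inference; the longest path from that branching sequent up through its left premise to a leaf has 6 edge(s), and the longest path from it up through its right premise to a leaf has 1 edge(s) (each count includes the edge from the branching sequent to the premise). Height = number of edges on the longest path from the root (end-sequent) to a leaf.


Longest path through the left premise: 6 edges (measured from the branching sequent)
Longest path through the right premise: 1 edges
Height of the subtree rooted at the branching sequent: max(6, 1) = 6
The branching sequent sits 5 edges above the root (the chain of one-premise inferences), so height = 6 + 5 = 11

11


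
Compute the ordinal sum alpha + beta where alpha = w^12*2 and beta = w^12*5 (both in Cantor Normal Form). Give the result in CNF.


Ordinal addition w^12*2 + w^12*5:
Both terms have the same exponent 12.
w^e*c + w^e*d = w^e*(c+d).
Result = w^12*(2+5) = w^12*7

w^12*7


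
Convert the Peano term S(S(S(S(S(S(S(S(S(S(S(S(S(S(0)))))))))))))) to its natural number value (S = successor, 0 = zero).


Counting successors applied to 0:
14 applications of S to 0 = 14

14


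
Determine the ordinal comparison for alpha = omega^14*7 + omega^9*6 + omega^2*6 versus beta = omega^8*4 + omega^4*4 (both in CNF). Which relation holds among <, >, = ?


Compare term by term from highest exponent:
alpha = omega^14*7 + omega^9*6 + omega^2*6
beta = omega^8*4 + omega^4*4
Term 1: alpha has omega^14*7, beta has omega^8*4
Term 2: alpha has omega^9*6, beta has omega^4*4
Term 3: alpha has omega^2*6, beta has omega^0*0
Result: alpha > beta

alpha > beta


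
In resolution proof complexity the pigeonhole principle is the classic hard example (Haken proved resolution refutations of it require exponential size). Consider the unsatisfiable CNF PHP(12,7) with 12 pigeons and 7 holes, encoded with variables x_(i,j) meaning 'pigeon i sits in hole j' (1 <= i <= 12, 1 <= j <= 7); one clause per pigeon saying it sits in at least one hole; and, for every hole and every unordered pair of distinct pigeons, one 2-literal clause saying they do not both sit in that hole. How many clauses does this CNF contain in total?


PHP(12,7): 12 pigeons, 7 holes, 12*7 = 84 variables.
- pigeon clauses: one per pigeon -> 12 clauses
- hole clauses: 7 holes * C(12,2) = 7 * 66 -> 462 clauses
Total clauses = 12 + 462 = 474

474


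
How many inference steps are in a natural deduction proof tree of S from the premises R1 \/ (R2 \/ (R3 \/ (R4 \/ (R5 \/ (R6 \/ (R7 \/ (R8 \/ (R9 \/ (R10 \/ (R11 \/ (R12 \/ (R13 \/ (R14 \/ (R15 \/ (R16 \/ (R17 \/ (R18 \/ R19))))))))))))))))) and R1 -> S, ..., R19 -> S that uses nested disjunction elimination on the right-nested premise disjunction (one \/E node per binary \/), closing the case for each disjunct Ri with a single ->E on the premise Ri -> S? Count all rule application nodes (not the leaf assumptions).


The premise R1 \/ (R2 \/ (R3 \/ (R4 \/ (R5 \/ (R6 \/ (R7 \/ (R8 \/ (R9 \/ (R10 \/ (R11 \/ (R12 \/ (R13 \/ (R14 \/ (R15 \/ (R16 \/ (R17 \/ (R18 \/ R19))))))))))))))))) contains 19 disjuncts, hence 18 binary \/ connectives.
- Each binary \/ is eliminated once: 18 \/E nodes.
- Each of the 19 cases Ri derives S by one ->E with Ri -> S: 19 ->E nodes.
Total = 18 + 19 = 37

37


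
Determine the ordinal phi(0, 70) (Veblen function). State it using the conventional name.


phi(0, 70):
phi(0, beta) = omega^beta by definition.
phi(0, 70) = omega^70

omega^70


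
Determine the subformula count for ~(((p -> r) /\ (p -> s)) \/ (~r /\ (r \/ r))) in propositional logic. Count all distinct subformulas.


Formula: ~(((p -> r) /\ (p -> s)) \/ (~r /\ (r \/ r)))
Subformulas found:
  1. s
  2. r
  3. p
  4. ~r
  5. (p -> s)
  6. (r \/ r)
  7. (p -> r)
  8. (~r /\ (r \/ r))
  9. ((p -> r) /\ (p -> s))
  10. (((p -> r) /\ (p -> s)) \/ (~r /\ (r \/ r)))
  11. ~(((p -> r) /\ (p -> s)) \/ (~r /\ (r \/ r)))
Total distinct subformulas = 11

11


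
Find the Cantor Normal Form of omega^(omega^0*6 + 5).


omega^(omega^0*6 + 5):
omega^0 = 1, so the exponent is 6 + 5 = 11 (finite ordinal addition).
Result = omega^11, already a single CNF term.

omega^11


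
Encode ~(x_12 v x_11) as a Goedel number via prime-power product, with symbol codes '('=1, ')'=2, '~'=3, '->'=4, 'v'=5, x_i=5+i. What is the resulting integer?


Formula: ~(x_12 v x_11)
Symbol codes: [3, 1, 17, 5, 16, 2]
Primes: [2, 3, 5, 7, 11, 13]
p_1^3 = 2^3 = 8
p_2^1 = 3^1 = 3
p_3^17 = 5^17 = 762939453125
p_4^5 = 7^5 = 16807
p_5^16 = 11^16 = 45949729863572161
p_6^2 = 13^2 = 169
Product = 2389797941145312842608575439453125000

2389797941145312842608575439453125000


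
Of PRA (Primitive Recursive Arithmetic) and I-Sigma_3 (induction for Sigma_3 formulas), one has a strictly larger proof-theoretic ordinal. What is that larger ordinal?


Proof-theoretic ordinal of PRA (Primitive Recursive Arithmetic): omega^omega
Proof-theoretic ordinal of I-Sigma_3 (induction for Sigma_3 formulas): omega^(omega^(omega^omega))
Comparing: omega^omega < omega^(omega^(omega^omega)).
The larger ordinal is omega^(omega^(omega^omega)) (from I-Sigma_3 (induction for Sigma_3 formulas)).

omega^(omega^(omega^omega))


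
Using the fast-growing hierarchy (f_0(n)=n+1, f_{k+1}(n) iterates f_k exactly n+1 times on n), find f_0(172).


f_0(172) = 172 + 1 = 173

173


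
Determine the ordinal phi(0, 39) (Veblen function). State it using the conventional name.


phi(0, 39):
phi(0, beta) = omega^beta by definition.
phi(0, 39) = omega^39

omega^39


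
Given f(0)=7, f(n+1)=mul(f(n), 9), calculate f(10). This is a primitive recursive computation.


f(0) = 7
f(1) = mul(f(0), 9) = mul(7, 9) = 63
f(2) = mul(f(1), 9) = mul(63, 9) = 567
f(3) = mul(f(2), 9) = mul(567, 9) = 5103
f(4) = mul(f(3), 9) = mul(5103, 9) = 45927
f(5) = mul(f(4), 9) = mul(45927, 9) = 413343
f(6) = mul(f(5), 9) = mul(413343, 9) = 3720087
f(7) = mul(f(6), 9) = mul(3720087, 9) = 33480783
f(8) = mul(f(7), 9) = mul(33480783, 9) = 301327047
f(9) = mul(f(8), 9) = mul(301327047, 9) = 2711943423
f(10) = mul(f(9), 9) = mul(2711943423, 9) = 24407490807


24407490807


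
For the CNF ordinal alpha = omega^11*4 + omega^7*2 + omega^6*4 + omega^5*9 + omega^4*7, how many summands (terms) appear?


CNF: omega^11*4 + omega^7*2 + omega^6*4 + omega^5*9 + omega^4*7
Count the summands separated by '+':
  term 1: omega^11*4
  term 2: omega^7*2
  term 3: omega^6*4
  term 4: omega^5*9
  term 5: omega^4*7
Total terms = 5

5


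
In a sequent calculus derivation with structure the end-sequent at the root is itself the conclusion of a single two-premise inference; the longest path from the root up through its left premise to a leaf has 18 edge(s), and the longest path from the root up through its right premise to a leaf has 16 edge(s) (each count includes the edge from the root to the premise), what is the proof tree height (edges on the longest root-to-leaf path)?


Longest path through the left premise: 18 edges (measured from the branching sequent)
Longest path through the right premise: 16 edges
Height of the subtree rooted at the branching sequent: max(18, 16) = 18
The branching sequent is the root itself.
Total height = 18

18


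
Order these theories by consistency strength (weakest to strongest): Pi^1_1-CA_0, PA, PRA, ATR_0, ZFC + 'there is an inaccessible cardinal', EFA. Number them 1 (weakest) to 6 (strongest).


Ordering by consistency strength:
1. EFA
2. PRA
3. PA
4. ATR_0
5. Pi^1_1-CA_0
6. ZFC + 'there is an inaccessible cardinal'


Pi^1_1-CA_0=5, PA=3, PRA=2, ATR_0=4, ZFC + 'there is an inaccessible cardinal'=6, EFA=1


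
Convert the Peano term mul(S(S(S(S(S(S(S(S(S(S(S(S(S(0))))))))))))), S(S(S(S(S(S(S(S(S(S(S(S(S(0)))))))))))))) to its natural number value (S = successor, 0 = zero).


mul(S^13(0), S^13(0)):
S^13(0) = 13
S^13(0) = 13
13 * 13 = 169

169


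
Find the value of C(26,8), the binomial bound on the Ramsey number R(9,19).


R(9,19) <= C(9+19-2, 9-1) = C(26, 8)
C(26, 8) = 26! / (8! * 18!)
= 1562275

1562275


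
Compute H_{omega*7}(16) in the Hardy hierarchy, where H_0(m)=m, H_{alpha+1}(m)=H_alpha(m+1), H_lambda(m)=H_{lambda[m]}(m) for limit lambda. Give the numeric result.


H_{omega*7}(16):
For the Hardy hierarchy, H_{omega*k}(n) = 2^k * n.
2^7 = 128.
128 * 16 = 2048

2048


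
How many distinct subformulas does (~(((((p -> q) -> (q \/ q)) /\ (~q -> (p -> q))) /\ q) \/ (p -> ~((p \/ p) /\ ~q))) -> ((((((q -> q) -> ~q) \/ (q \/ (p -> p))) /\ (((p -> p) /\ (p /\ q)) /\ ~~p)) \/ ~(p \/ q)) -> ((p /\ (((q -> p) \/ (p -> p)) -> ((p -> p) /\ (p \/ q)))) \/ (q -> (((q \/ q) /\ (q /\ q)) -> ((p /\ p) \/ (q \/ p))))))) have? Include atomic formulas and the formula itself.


Formula: (~(((((p -> q) -> (q \/ q)) /\ (~q -> (p -> q))) /\ q) \/ (p -> ~((p \/ p) /\ ~q))) -> ((((((q -> q) -> ~q) \/ (q \/ (p -> p))) /\ (((p -> p) /\ (p /\ q)) /\ ~~p)) \/ ~(p \/ q)) -> ((p /\ (((q -> p) \/ (p -> p)) -> ((p -> p) /\ (p \/ q)))) \/ (q -> (((q \/ q) /\ (q /\ q)) -> ((p /\ p) \/ (q \/ p)))))))
Subformulas found:
  1. p
  2. q
  3. ~p
  4. ~q
  5. ~~p
  6. (q \/ p)
  7. (p /\ q)
  8. (q /\ q)
  9. (q -> p)
  10. (q -> q)
  11. (p -> p)
  12. (p -> q)
  13. (p \/ p)
  14. (p \/ q)
  15. (p /\ p)
  16. (q \/ q)
  17. ~(p \/ q)
  18. (q \/ (p -> p))
  19. ((q -> q) -> ~q)
  20. ((p \/ p) /\ ~q)
  21. (~q -> (p -> q))
  22. ~((p \/ p) /\ ~q)
  23. ((p -> q) -> (q \/ q))
  24. ((p -> p) /\ (p \/ q))
  25. ((p /\ p) \/ (q \/ p))
  26. ((p -> p) /\ (p /\ q))
  27. ((q -> p) \/ (p -> p))
  28. ((q \/ q) /\ (q /\ q))
  29. (p -> ~((p \/ p) /\ ~q))
  30. (((p -> p) /\ (p /\ q)) /\ ~~p)
  31. (((q -> q) -> ~q) \/ (q \/ (p -> p)))
  32. (((p -> q) -> (q \/ q)) /\ (~q -> (p -> q)))
  33. (((q -> p) \/ (p -> p)) -> ((p -> p) /\ (p \/ q)))
  34. (((q \/ q) /\ (q /\ q)) -> ((p /\ p) \/ (q \/ p)))
  35. ((((p -> q) -> (q \/ q)) /\ (~q -> (p -> q))) /\ q)
  36. (p /\ (((q -> p) \/ (p -> p)) -> ((p -> p) /\ (p \/ q))))
  37. (q -> (((q \/ q) /\ (q /\ q)) -> ((p /\ p) \/ (q \/ p))))
  38. ((((q -> q) -> ~q) \/ (q \/ (p -> p))) /\ (((p -> p) /\ (p /\ q)) /\ ~~p))
  39. (((((p -> q) -> (q \/ q)) /\ (~q -> (p -> q))) /\ q) \/ (p -> ~((p \/ p) /\ ~q)))
  40. ~(((((p -> q) -> (q \/ q)) /\ (~q -> (p -> q))) /\ q) \/ (p -> ~((p \/ p) /\ ~q)))
  41. (((((q -> q) -> ~q) \/ (q \/ (p -> p))) /\ (((p -> p) /\ (p /\ q)) /\ ~~p)) \/ ~(p \/ q))
  42. ((p /\ (((q -> p) \/ (p -> p)) -> ((p -> p) /\ (p \/ q)))) \/ (q -> (((q \/ q) /\ (q /\ q)) -> ((p /\ p) \/ (q \/ p)))))
  43. ((((((q -> q) -> ~q) \/ (q \/ (p -> p))) /\ (((p -> p) /\ (p /\ q)) /\ ~~p)) \/ ~(p \/ q)) -> ((p /\ (((q -> p) \/ (p -> p)) -> ((p -> p) /\ (p \/ q)))) \/ (q -> (((q \/ q) /\ (q /\ q)) -> ((p /\ p) \/ (q \/ p))))))
  44. (~(((((p -> q) -> (q \/ q)) /\ (~q -> (p -> q))) /\ q) \/ (p -> ~((p \/ p) /\ ~q))) -> ((((((q -> q) -> ~q) \/ (q \/ (p -> p))) /\ (((p -> p) /\ (p /\ q)) /\ ~~p)) \/ ~(p \/ q)) -> ((p /\ (((q -> p) \/ (p -> p)) -> ((p -> p) /\ (p \/ q)))) \/ (q -> (((q \/ q) /\ (q /\ q)) -> ((p /\ p) \/ (q \/ p)))))))
Total distinct subformulas = 44

44


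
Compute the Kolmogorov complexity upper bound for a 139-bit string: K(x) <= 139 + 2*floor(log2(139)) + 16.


floor(log2(139)) = 7
2 * 7 = 14
K(x) <= 139 + 14 + 16 = 169

169


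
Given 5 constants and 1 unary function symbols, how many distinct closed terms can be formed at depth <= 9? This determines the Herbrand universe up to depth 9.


Herbrand terms by depth:
Depth 0: 5 constants
Depth 1: 5 new terms (running total: 10)
Depth 2: 5 new terms (running total: 15)
Depth 3: 5 new terms (running total: 20)
Depth 4: 5 new terms (running total: 25)
Depth 5: 5 new terms (running total: 30)
Depth 6: 5 new terms (running total: 35)
Depth 7: 5 new terms (running total: 40)
Depth 8: 5 new terms (running total: 45)
Depth 9: 5 new terms (running total: 50)
Total distinct ground terms = 50

50


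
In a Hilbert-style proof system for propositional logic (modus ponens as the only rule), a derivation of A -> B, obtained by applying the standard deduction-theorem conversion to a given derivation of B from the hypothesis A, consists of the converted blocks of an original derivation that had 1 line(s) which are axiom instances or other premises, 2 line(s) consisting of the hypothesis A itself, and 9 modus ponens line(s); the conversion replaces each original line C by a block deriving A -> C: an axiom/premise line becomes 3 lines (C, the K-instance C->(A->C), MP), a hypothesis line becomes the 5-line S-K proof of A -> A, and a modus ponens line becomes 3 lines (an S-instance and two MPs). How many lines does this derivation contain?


Deduction-theorem conversion, block by block:
- 1 axiom/premise lines -> 3 lines each = 3
- 2 hypothesis lines -> 5 lines each (identity proof A->A) = 10
- 9 MP lines -> 3 lines each (S-instance, MP, MP) = 27
Total = 3 + 10 + 27 = 40 lines.

40


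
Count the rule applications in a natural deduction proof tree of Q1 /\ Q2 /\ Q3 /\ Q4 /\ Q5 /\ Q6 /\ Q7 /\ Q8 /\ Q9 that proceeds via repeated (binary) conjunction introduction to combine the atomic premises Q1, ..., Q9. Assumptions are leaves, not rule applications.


The target conjunction has 9 conjuncts, i.e. 8 binary /\ connectives.
Each conjunction-intro joins two pieces, so 9 atoms require 9-1 = 8 applications.
Total inference nodes = 8

8


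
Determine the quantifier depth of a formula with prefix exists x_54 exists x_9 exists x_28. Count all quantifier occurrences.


Quantifier prefix has 3 quantifier symbols.
Quantifier depth = 3

3


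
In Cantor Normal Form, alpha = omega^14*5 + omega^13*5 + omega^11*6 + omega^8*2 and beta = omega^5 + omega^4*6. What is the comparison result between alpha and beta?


Compare term by term from highest exponent:
alpha = omega^14*5 + omega^13*5 + omega^11*6 + omega^8*2
beta = omega^5 + omega^4*6
Term 1: alpha has omega^14*5, beta has omega^5*1
Term 2: alpha has omega^13*5, beta has omega^4*6
Term 3: alpha has omega^11*6, beta has omega^0*0
Term 4: alpha has omega^8*2, beta has omega^0*0
Result: alpha > beta

alpha > beta


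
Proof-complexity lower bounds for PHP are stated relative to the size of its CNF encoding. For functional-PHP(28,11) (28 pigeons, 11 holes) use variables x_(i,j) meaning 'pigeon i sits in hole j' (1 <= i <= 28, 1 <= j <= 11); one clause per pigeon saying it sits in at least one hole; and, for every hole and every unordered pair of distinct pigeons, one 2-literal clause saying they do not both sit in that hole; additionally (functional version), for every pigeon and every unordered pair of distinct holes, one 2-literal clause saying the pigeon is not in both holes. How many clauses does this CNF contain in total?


functional-PHP(28,11): 28 pigeons, 11 holes, 28*11 = 308 variables.
- pigeon clauses: one per pigeon -> 28 clauses
- hole clauses: 11 holes * C(28,2) = 11 * 378 -> 4158 clauses
- functional clauses: 28 pigeons * C(11,2) = 28 * 55 -> 1540 clauses
Total clauses = 28 + 4158 + 1540 = 5726

5726


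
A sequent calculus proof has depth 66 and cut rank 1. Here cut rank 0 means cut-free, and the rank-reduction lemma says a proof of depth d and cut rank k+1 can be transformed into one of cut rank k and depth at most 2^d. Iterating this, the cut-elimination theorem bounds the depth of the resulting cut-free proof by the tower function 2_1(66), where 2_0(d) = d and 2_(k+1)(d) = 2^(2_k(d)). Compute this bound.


Each rank reduction sends depth d to at most 2^d; cut rank r needs r reductions.
2_0(66) = 66
2_1(66) = 2^66 = 73786976294838206464
Cut-free depth bound = 73786976294838206464

73786976294838206464


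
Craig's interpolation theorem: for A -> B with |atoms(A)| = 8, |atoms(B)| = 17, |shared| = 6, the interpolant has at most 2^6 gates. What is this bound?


Shared atoms = 6
Craig interpolant size bound = 2^6
= 64

64


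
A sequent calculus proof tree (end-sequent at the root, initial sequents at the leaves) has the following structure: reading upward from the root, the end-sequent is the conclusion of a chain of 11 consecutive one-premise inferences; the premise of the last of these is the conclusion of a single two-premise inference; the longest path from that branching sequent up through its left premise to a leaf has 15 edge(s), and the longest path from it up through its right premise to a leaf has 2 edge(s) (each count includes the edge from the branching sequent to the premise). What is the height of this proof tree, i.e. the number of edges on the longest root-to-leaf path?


Longest path through the left premise: 15 edges (measured from the branching sequent)
Longest path through the right premise: 2 edges
Height of the subtree rooted at the branching sequent: max(15, 2) = 15
The branching sequent sits 11 edges above the root (the chain of one-premise inferences), so height = 15 + 11 = 26

26


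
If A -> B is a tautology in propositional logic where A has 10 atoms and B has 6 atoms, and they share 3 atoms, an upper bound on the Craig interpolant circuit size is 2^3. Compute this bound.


Shared atoms = 3
Craig interpolant size bound = 2^3
= 8

8


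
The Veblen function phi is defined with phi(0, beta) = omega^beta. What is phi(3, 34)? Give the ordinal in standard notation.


phi(3, 34):
phi(3, beta) = eta_beta (the beta-th eta number, fixed point of zeta).
phi(3, 34) = eta_34

eta_34


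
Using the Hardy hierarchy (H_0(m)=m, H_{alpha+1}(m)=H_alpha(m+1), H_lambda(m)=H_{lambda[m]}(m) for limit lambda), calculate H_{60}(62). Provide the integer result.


H_60(62):
For finite ordinals k, H_k(n) = n + k (each successor step adds 1).
H_60(62) = 62 + 60 = 122

122


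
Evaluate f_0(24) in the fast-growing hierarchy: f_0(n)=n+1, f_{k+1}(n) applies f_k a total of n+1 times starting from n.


f_0(24) = 24 + 1 = 25

25


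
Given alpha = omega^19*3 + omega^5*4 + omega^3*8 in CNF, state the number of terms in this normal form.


CNF: omega^19*3 + omega^5*4 + omega^3*8
Count the summands separated by '+':
  term 1: omega^19*3
  term 2: omega^5*4
  term 3: omega^3*8
Total terms = 3

3


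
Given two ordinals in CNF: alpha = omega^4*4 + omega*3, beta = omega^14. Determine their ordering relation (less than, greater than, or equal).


Compare term by term from highest exponent:
alpha = omega^4*4 + omega*3
beta = omega^14
Term 1: alpha has omega^4*4, beta has omega^14*1
Term 2: alpha has omega^1*3, beta has omega^0*0
Result: alpha < beta

alpha < beta


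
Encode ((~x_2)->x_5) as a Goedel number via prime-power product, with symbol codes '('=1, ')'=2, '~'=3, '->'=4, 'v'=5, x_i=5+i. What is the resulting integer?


Formula: ((~x_2)->x_5)
Symbol codes: [1, 1, 3, 7, 2, 4, 10, 2]
Primes: [2, 3, 5, 7, 11, 13, 17, 19]
p_1^1 = 2^1 = 2
p_2^1 = 3^1 = 3
p_3^3 = 5^3 = 125
p_4^7 = 7^7 = 823543
p_5^2 = 11^2 = 121
p_6^4 = 13^4 = 28561
p_7^10 = 17^10 = 2015993900449
p_8^2 = 19^2 = 361
Product = 1553469527748777286618285565250

1553469527748777286618285565250


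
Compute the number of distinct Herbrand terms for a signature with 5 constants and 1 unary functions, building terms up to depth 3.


Herbrand terms by depth:
Depth 0: 5 constants
Depth 1: 5 new terms (running total: 10)
Depth 2: 5 new terms (running total: 15)
Depth 3: 5 new terms (running total: 20)
Total distinct ground terms = 20

20


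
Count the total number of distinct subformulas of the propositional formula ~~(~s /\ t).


Formula: ~~(~s /\ t)
Subformulas found:
  1. s
  2. t
  3. ~s
  4. (~s /\ t)
  5. ~(~s /\ t)
  6. ~~(~s /\ t)
Total distinct subformulas = 6

6


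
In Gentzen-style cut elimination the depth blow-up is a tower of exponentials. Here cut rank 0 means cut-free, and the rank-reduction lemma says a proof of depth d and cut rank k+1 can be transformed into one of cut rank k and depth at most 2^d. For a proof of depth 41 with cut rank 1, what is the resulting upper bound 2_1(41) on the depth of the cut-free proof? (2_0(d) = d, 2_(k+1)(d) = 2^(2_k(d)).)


Each rank reduction sends depth d to at most 2^d; cut rank r needs r reductions.
2_0(41) = 41
2_1(41) = 2^41 = 2199023255552
Cut-free depth bound = 2199023255552

2199023255552


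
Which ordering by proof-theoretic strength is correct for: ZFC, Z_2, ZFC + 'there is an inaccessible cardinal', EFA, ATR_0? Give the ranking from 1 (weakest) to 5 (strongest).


Ordering by consistency strength:
1. EFA
2. ATR_0
3. Z_2
4. ZFC
5. ZFC + 'there is an inaccessible cardinal'


ZFC=4, Z_2=3, ZFC + 'there is an inaccessible cardinal'=5, EFA=1, ATR_0=2


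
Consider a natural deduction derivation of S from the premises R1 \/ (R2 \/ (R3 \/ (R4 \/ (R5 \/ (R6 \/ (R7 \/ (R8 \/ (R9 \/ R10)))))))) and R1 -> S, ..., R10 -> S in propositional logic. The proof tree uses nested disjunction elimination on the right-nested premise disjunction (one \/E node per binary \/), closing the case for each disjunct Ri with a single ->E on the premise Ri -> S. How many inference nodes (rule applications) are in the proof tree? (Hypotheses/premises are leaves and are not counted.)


The premise R1 \/ (R2 \/ (R3 \/ (R4 \/ (R5 \/ (R6 \/ (R7 \/ (R8 \/ (R9 \/ R10)))))))) contains 10 disjuncts, hence 9 binary \/ connectives.
- Each binary \/ is eliminated once: 9 \/E nodes.
- Each of the 10 cases Ri derives S by one ->E with Ri -> S: 10 ->E nodes.
Total = 9 + 10 = 19

19


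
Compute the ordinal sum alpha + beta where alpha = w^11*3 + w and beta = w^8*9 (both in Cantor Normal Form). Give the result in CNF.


Ordinal addition (w^11*3 + w) + w^8*9:
alpha's leading term has exponent 11 > beta's exponent 8, so it survives.
alpha's tail term has exponent 1 < beta's exponent 8, so it is absorbed by beta.
In ordinal addition, any term followed by a strictly larger-exponent term is absorbed.
Result = w^11*3 + w^8*9

w^11*3 + w^8*9


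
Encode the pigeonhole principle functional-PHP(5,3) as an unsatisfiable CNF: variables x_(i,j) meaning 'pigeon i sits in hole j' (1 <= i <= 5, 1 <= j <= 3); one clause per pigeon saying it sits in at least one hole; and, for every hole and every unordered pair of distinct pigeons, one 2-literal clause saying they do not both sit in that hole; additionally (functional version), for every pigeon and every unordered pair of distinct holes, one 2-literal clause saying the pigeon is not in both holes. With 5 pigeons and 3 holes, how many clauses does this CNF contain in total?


functional-PHP(5,3): 5 pigeons, 3 holes, 5*3 = 15 variables.
- pigeon clauses: one per pigeon -> 5 clauses
- hole clauses: 3 holes * C(5,2) = 3 * 10 -> 30 clauses
- functional clauses: 5 pigeons * C(3,2) = 5 * 3 -> 15 clauses
Total clauses = 5 + 30 + 15 = 50

50


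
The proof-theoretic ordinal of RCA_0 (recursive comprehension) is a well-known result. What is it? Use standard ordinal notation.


The proof-theoretic ordinal of RCA_0 (recursive comprehension) is a standard result in ordinal analysis.
This ordinal is the supremum of order types of primitive recursive well-orderings
that the theory can prove to be well-ordered.
For RCA_0 (recursive comprehension), the proof-theoretic ordinal is omega^omega.

omega^omega


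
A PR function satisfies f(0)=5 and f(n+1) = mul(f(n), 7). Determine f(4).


f(0) = 5
f(1) = mul(f(0), 7) = mul(5, 7) = 35
f(2) = mul(f(1), 7) = mul(35, 7) = 245
f(3) = mul(f(2), 7) = mul(245, 7) = 1715
f(4) = mul(f(3), 7) = mul(1715, 7) = 12005


12005


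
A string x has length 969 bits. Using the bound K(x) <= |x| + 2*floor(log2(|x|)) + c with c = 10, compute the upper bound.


floor(log2(969)) = 9
2 * 9 = 18
K(x) <= 969 + 18 + 10 = 997

997


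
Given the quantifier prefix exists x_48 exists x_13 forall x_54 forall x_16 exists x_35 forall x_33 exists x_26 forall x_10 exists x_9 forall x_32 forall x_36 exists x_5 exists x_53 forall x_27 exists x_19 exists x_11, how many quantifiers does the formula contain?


Quantifier prefix has 16 quantifier symbols.
Quantifier depth = 16

16


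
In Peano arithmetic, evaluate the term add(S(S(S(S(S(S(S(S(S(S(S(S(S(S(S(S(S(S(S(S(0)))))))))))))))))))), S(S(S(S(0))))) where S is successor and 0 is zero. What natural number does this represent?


add(S^20(0), S^4(0)):
S^20(0) = 20
S^4(0) = 4
20 + 4 = 24

24


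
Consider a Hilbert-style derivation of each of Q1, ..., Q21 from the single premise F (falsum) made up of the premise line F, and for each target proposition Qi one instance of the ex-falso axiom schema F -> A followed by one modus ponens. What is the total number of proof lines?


Ex falso, line by line:
- 1 premise line (F)
- 21 targets, each needing 1 axiom instance (F -> Qi) + 1 MP = 2 lines: 2 * 21 = 42
Total = 1 + 42 = 43 lines.

43


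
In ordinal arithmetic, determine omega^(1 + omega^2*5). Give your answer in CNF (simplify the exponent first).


omega^(1 + omega^2*5):
In ordinal addition a term is absorbed by a following term of strictly larger exponent: 0 < 2, so 1 + omega^2*5 = omega^2*5.
omega raised to a CNF ordinal is a single CNF term: Result = omega^(omega^2*5)

omega^(omega^2*5)


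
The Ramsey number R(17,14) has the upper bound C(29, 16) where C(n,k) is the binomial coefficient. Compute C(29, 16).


R(17,14) <= C(17+14-2, 17-1) = C(29, 16)
C(29, 16) = 29! / (16! * 13!)
= 67863915

67863915


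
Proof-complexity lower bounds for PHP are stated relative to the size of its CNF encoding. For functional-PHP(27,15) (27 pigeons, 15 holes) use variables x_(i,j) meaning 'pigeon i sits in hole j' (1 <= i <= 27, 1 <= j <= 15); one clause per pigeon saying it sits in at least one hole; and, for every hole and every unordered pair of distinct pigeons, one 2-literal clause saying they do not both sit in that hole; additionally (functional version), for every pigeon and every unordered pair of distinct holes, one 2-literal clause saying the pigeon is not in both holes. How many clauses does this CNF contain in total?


functional-PHP(27,15): 27 pigeons, 15 holes, 27*15 = 405 variables.
- pigeon clauses: one per pigeon -> 27 clauses
- hole clauses: 15 holes * C(27,2) = 15 * 351 -> 5265 clauses
- functional clauses: 27 pigeons * C(15,2) = 27 * 105 -> 2835 clauses
Total clauses = 27 + 5265 + 2835 = 8127

8127


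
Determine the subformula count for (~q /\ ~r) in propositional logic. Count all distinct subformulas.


Formula: (~q /\ ~r)
Subformulas found:
  1. q
  2. r
  3. ~q
  4. ~r
  5. (~q /\ ~r)
Total distinct subformulas = 5

5


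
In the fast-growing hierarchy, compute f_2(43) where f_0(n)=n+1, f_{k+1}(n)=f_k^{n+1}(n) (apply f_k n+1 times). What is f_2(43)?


f_2(43) = f_1^44(43)
f_1(m) = 2m + 1.
Iterating: f_1^k(n) = 2^k*(n+1) - 1.
f_2(43) = 2^44*(43+1) - 1 = 17592186044416*44 - 1 = 774056185954303

774056185954303


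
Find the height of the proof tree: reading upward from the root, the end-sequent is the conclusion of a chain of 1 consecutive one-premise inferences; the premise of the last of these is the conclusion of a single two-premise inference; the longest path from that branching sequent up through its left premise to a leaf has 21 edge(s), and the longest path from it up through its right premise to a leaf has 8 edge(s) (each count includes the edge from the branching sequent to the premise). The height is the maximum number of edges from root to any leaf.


Longest path through the left premise: 21 edges (measured from the branching sequent)
Longest path through the right premise: 8 edges
Height of the subtree rooted at the branching sequent: max(21, 8) = 21
The branching sequent sits 1 edges above the root (the chain of one-premise inferences), so height = 21 + 1 = 22

22


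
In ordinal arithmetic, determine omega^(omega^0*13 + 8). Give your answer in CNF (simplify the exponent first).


omega^(omega^0*13 + 8):
omega^0 = 1, so the exponent is 13 + 8 = 21 (finite ordinal addition).
Result = omega^21, already a single CNF term.

omega^21


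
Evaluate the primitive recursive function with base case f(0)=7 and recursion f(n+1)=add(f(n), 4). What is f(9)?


f(0) = 7
f(1) = add(f(0), 4) = add(7, 4) = 11
f(2) = add(f(1), 4) = add(11, 4) = 15
f(3) = add(f(2), 4) = add(15, 4) = 19
f(4) = add(f(3), 4) = add(19, 4) = 23
f(5) = add(f(4), 4) = add(23, 4) = 27
f(6) = add(f(5), 4) = add(27, 4) = 31
f(7) = add(f(6), 4) = add(31, 4) = 35
f(8) = add(f(7), 4) = add(35, 4) = 39
f(9) = add(f(8), 4) = add(39, 4) = 43


43


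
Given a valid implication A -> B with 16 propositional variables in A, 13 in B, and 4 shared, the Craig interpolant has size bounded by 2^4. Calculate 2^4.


Shared atoms = 4
Craig interpolant size bound = 2^4
= 16

16


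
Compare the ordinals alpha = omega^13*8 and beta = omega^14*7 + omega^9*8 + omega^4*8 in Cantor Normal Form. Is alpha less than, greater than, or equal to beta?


Compare term by term from highest exponent:
alpha = omega^13*8
beta = omega^14*7 + omega^9*8 + omega^4*8
Term 1: alpha has omega^13*8, beta has omega^14*7
Term 2: alpha has omega^0*0, beta has omega^9*8
Term 3: alpha has omega^0*0, beta has omega^4*8
Result: alpha < beta

alpha < beta


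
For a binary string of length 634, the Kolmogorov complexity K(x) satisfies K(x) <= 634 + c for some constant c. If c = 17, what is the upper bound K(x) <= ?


K(x) <= |x| + c = 634 + 17 = 651

651


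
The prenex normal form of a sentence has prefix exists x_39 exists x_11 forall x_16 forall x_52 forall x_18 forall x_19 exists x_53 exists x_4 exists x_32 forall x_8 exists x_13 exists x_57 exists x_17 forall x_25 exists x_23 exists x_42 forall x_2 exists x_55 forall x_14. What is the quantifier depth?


Quantifier prefix has 19 quantifier symbols.
Quantifier depth = 19

19
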